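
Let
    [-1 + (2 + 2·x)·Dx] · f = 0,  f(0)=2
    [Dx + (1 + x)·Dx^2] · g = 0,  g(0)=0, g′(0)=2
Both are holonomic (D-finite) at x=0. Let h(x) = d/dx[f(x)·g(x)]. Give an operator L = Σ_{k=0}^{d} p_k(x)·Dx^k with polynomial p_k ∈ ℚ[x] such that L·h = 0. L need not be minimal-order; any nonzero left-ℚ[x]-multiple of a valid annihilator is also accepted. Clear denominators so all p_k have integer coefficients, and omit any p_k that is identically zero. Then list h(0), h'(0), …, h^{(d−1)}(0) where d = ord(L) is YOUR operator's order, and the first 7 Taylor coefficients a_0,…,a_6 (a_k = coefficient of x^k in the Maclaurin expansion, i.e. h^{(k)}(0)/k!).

f: a_k = 2, 1, -1/4, 1/8, -5/64, 7/128, -21/512, …
g: a_k = 0, 2, -1, 2/3, -1/2, 2/5, -1/3, …
L₀ := L_f ⊗_s L_g (sym. prod.), ord ≤ 2.
h₀' ⇒ L via d/dx closure of L₀.
L = 1 + (8 + 8·x)·Dx + (4 + 8·x + 4·x^2)·Dx^2  (order 2).
h: a_k = 4, 0, -1/2, 2/3, -71/96, 31/40, -3043/3840, …
ICs: h(0) = 4, h′(0) = 0.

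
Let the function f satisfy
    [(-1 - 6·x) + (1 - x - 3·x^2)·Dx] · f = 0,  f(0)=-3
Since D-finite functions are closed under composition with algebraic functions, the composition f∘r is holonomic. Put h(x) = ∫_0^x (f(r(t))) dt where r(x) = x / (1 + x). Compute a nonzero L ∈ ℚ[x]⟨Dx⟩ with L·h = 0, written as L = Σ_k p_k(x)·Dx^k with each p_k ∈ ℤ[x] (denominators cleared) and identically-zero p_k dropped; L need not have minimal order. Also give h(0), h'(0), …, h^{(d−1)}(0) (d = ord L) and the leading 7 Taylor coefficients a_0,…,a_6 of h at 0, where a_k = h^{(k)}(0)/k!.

f: a_k = -3, -3, -12, -21, -57, -120, -291, …
h₀=f(r): pull back L_f along r ⇒ L₀.
h=∫h₀ ⇒ L = L₀·Dx.
L = (1 + 7·x)·Dx + (-1 - 2·x + 2·x^2 + 3·x^3)·Dx^2  (order 2).
h: a_k = 0, -3, -3/2, -3, 0, -27/5, 9/2, …
ICs: h(0) = 0, h′(0) = -3.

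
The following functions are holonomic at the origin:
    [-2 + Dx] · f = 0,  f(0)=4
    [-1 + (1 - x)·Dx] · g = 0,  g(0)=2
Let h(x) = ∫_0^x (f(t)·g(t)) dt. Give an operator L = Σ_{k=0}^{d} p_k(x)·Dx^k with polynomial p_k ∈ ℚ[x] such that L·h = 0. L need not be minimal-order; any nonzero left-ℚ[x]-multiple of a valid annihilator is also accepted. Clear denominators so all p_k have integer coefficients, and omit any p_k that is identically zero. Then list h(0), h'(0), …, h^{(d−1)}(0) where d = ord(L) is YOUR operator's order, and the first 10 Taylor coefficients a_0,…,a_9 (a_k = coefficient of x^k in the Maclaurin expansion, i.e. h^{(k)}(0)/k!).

L = (3 - 2·x)·Dx + (-1 + x)·Dx^2  (order 2).
h: a_k = 0, 8, 12, 40/3, 38/3, 56/5, 436/45, 2648/315, 155/21, 18616/2835, …
ICs: h(0) = 0, h′(0) = 8.

f: a_k = 4, 8, 8, 16/3, 8/3, 16/15, 16/45, 32/315, 8/315, 16/2835, …
g: a_k = 2, 2, 2, 2, 2, 2, 2, 2, 2, 2, …
Product ⇒ symmetric product L₀, ord ≤ 1.
Integrate: L := L₀·Dx.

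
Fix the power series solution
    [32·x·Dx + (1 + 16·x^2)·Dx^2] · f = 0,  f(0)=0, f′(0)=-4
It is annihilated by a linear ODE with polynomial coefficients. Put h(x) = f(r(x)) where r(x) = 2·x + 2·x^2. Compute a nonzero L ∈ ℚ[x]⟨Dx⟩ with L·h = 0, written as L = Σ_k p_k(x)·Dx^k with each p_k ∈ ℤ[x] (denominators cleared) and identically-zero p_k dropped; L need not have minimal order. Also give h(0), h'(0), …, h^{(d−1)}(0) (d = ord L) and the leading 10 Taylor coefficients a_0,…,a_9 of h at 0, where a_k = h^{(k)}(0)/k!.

f: a_k = 0, -4, 0, 64/3, 0, -1024/5, 0, 16384/7, 0, -262144/9, …
Substitute x→r, Dx→(1/r')Dx; clear ⇒ L₀.
L = (-2 + 128·x + 512·x^2 + 768·x^3 + 384·x^4)·Dx + (1 + 2·x + 64·x^2 + 256·x^3 + 320·x^4 + 128·x^5)·Dx^2  (order 2).
h: a_k = 0, -8, -8, 512/3, 512, -30208/5, -97792/3, 1638400/7, 2031616, -77889536/9, …
ICs: h(0) = 0, h′(0) = -8.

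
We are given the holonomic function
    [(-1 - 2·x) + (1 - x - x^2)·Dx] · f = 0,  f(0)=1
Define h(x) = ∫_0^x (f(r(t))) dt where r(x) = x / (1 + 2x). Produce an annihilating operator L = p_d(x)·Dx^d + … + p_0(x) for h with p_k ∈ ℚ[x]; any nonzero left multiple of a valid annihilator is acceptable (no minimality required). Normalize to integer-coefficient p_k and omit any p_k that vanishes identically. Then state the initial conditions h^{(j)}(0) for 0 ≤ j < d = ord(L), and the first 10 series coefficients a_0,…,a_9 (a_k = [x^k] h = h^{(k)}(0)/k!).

f: a_k = 1, 1, 2, 3, 5, 8, 13, 21, 34, 55, …
Change of var in L_f (x↦r) gives L₀.
h=∫₀ˣh₀: take L = L₀·Dx.
L = (-1 - 4·x)·Dx + (1 + 5·x + 7·x^2 + 2·x^3)·Dx^2  (order 2).
h: a_k = 0, 1, 1/2, 0, -1/4, 3/5, -4/3, 3, -55/8, 16, …
ICs: h(0) = 0, h′(0) = 1.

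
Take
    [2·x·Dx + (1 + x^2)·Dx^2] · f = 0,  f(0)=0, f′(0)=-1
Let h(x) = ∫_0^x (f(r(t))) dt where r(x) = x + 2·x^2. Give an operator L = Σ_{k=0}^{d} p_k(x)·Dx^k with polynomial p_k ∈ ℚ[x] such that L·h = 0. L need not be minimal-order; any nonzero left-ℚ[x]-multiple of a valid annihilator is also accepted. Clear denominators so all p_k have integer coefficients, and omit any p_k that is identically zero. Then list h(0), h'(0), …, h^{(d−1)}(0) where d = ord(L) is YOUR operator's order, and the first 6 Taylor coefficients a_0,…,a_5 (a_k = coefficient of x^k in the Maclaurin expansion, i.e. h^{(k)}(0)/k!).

f: a_k = 0, -1, 0, 1/3, 0, -1/5, …
Substitute x→r, Dx→(1/r')Dx; clear ⇒ L₀.
h=∫h₀ ⇒ L = L₀·Dx.
L = (-4 + 2·x + 16·x^2 + 48·x^3 + 48·x^4)·Dx^2 + (1 + 4·x + x^2 + 8·x^3 + 20·x^4 + 16·x^5)·Dx^3  (order 3).
h: a_k = 0, 0, -1/2, -2/3, 1/12, 2/5, …
ICs: h(0) = 0, h′(0) = 0, h′′(0) = -1.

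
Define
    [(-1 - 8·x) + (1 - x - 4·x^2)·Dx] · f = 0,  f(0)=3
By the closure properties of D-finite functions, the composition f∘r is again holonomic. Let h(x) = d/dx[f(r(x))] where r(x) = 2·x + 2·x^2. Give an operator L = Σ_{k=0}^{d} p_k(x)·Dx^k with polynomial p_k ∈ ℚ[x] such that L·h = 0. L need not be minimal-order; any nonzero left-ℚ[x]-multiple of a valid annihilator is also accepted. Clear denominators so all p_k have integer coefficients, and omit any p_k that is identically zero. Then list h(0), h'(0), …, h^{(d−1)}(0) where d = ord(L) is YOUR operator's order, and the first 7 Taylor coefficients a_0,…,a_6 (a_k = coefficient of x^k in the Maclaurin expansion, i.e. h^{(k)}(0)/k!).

f: a_k = 3, 3, 15, 27, 87, 195, 543, …
L₀ from L_f via x↦r, Dx↦r'^{-1}Dx.
h₀' ⇒ L via d/dx closure of L₀.
L = (22 + 204·x + 1260·x^2 + 4672·x^3 + 8736·x^4 + 7680·x^5 + 2560·x^6) + (-1 - 16·x + 6·x^2 + 420·x^3 + 1520·x^4 + 2400·x^5 + 1792·x^6 + 512·x^7)·Dx  (order 1).
h: a_k = 6, 132, 1008, 8400, 62280, 447120, 3120768, …
ICs: h(0) = 6.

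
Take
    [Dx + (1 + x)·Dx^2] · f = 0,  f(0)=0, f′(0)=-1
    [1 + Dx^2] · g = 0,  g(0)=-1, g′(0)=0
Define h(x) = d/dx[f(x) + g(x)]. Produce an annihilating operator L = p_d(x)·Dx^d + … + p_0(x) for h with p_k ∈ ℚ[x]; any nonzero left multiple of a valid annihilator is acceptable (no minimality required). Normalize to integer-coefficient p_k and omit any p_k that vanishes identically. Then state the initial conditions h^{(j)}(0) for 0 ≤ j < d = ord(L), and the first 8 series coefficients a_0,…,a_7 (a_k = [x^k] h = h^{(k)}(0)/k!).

L = (7 + 2·x + x^2) + (3 + 5·x + 3·x^2 + x^3)·Dx + (7 + 2·x + x^2)·Dx^2 + (3 + 5·x + 3·x^2 + x^3)·Dx^3  (order 3).
h: a_k = -1, 2, -1, 5/6, -1, 121/120, -1, 5039/5040, …
ICs: h(0) = -1, h′(0) = 2, h′′(0) = -2.

f: a_k = 0, -1, 1/2, -1/3, 1/4, -1/5, 1/6, -1/7, …
g: a_k = -1, 0, 1/2, 0, -1/24, 0, 1/720, 0, …
h₀=f+g: left-lcm gives L₀, ord ≤ 4.
Derive L from L₀ (diff closure).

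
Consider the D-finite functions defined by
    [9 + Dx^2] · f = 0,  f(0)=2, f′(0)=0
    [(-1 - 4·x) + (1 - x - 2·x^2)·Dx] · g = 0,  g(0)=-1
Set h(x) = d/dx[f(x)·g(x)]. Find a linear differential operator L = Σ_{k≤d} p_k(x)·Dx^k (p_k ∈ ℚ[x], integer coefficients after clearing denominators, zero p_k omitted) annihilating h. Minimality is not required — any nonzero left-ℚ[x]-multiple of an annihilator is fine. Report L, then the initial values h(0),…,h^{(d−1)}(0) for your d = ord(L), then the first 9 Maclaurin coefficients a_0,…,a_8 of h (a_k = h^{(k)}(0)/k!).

f: a_k = 2, 0, -9, 0, 27/4, 0, -81/40, 0, 729/2240, …
g: a_k = -1, -1, -3, -5, -11, -21, -43, -85, -171, …
f·g: L₀ = L_f ⊗_s L_g, ord ≤ 2·1.
Differentiate: ansatz ord ≤ ord L₀ ⇒ L.
L = (-33 - 162·x - 243·x^2 + 324·x^3 + 324·x^4) + (-6 - 6·x + 108·x^2 + 144·x^3)·Dx + (5 - 14·x - 19·x^2 + 36·x^3 + 36·x^4)·Dx^2  (order 2).
h: a_k = -2, 6, -3, -7, -75/4, -627/20, -3563/40, -52641/280, -986841/2240, …
ICs: h(0) = -2, h′(0) = 6.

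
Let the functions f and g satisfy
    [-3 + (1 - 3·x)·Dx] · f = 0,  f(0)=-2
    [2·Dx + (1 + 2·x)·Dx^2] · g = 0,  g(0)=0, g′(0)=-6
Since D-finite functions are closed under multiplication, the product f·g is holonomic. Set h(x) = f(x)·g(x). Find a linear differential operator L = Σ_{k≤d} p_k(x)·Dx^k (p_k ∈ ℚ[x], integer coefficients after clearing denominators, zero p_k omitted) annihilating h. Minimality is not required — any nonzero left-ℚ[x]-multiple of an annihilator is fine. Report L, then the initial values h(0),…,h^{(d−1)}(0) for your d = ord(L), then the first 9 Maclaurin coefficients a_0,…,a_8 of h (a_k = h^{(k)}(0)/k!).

L = 6 + (4 + 18·x)·Dx + (-1 + x + 6·x^2)·Dx^2  (order 2).
h: a_k = 0, 12, 24, 88, 240, 3792/5, 11056/5, 236016/35, 701328/35, …
ICs: h(0) = 0, h′(0) = 12.

f: a_k = -2, -6, -18, -54, -162, -486, -1458, -4374, -13122, …
g: a_k = 0, -6, 6, -8, 12, -96/5, 32, -384/7, 96, …
Sym-product of L_f,L_g gives L₀ (≤ ord 2).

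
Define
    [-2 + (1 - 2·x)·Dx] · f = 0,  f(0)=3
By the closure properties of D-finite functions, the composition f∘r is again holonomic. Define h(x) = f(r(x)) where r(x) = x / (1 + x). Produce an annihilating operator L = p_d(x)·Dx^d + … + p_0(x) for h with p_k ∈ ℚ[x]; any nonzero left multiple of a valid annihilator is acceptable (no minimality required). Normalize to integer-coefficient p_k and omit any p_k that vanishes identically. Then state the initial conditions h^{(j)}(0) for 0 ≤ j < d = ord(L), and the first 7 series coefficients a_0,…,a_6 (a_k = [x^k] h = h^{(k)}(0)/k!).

L = 2 + (-1 + x^2)·Dx  (order 1).
h: a_k = 3, 6, 6, 6, 6, 6, 6, …
ICs: h(0) = 3.

f: a_k = 3, 6, 12, 24, 48, 96, 192, …
Change of var in L_f (x↦r) gives L₀.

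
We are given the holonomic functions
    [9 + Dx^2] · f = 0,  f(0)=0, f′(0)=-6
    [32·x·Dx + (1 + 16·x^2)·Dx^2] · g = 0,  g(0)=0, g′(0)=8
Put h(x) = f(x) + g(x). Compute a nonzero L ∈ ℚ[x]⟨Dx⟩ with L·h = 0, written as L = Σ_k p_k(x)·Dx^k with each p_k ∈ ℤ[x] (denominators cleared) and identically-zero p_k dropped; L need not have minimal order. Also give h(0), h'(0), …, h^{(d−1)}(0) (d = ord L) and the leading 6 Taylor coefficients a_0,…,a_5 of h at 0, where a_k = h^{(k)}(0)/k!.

f: a_k = 0, -6, 0, 9, 0, -81/20, …
g: a_k = 0, 8, 0, -128/3, 0, 2048/5, …
L₀ := lclm(L_f,L_g); ord L₀ ≤ 2+2.
L = (-52704·x + 967680·x^3 + 663552·x^5)·Dx + (-207 + 13104·x^2 + 283392·x^4 + 331776·x^6)·Dx^2 + (-5856·x + 107520·x^3 + 73728·x^5)·Dx^3 + (-23 + 1456·x^2 + 31488·x^4 + 36864·x^6)·Dx^4  (order 4).
h: a_k = 0, 2, 0, -101/3, 0, 8111/20, …
ICs: h(0) = 0, h′(0) = 2, h′′(0) = 0, h′′′(0) = -202.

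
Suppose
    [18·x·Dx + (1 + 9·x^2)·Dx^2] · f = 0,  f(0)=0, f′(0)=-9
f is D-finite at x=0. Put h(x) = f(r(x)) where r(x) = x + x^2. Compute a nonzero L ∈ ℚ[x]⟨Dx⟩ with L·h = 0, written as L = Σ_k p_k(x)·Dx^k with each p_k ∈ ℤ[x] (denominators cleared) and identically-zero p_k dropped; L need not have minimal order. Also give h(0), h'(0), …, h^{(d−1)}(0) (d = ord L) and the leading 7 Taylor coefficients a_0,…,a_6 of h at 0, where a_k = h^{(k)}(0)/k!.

L = (-2 + 18·x + 72·x^2 + 108·x^3 + 54·x^4)·Dx + (1 + 2·x + 9·x^2 + 36·x^3 + 45·x^4 + 18·x^5)·Dx^2  (order 2).
h: a_k = 0, -9, -9, 27, 81, -324/5, -702, …
ICs: h(0) = 0, h′(0) = -9.

f: a_k = 0, -9, 0, 27, 0, -729/5, 0, …
L₀ from L_f via x↦r, Dx↦r'^{-1}Dx.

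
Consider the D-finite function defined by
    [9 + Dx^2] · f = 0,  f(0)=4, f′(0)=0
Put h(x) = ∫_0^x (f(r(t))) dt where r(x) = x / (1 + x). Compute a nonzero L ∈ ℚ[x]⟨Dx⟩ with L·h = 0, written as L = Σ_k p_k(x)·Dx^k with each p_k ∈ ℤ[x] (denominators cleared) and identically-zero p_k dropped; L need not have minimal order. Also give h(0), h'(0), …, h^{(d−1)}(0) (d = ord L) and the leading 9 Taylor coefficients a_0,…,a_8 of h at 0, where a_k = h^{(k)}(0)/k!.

L = 9·Dx + (2 + 6·x + 6·x^2 + 2·x^3)·Dx^2 + (1 + 4·x + 6·x^2 + 4·x^3 + x^4)·Dx^3  (order 3).
h: a_k = 0, 4, 0, -6, 9, -81/10, 3, 117/20, -1377/80, …
ICs: h(0) = 0, h′(0) = 4, h′′(0) = 0.

f: a_k = 4, 0, -18, 0, 27/2, 0, -81/20, 0, 729/1120, …
Change of var in L_f (x↦r) gives L₀.
h=∫h₀ ⇒ L = L₀·Dx.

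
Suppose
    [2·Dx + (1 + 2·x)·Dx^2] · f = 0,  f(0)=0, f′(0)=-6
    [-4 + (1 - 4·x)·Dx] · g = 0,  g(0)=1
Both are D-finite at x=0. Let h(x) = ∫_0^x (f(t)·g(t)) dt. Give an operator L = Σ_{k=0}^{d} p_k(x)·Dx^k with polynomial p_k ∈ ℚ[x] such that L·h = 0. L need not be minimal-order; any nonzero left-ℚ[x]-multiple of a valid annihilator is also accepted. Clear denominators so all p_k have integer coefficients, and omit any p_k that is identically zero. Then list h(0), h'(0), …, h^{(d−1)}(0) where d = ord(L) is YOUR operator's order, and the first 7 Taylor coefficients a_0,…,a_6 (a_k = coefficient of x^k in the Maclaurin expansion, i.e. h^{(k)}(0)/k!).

L = 8·Dx + (6 + 24·x)·Dx^2 + (-1 + 2·x + 8·x^2)·Dx^3  (order 3).
h: a_k = 0, 0, -3, -6, -20, -308/5, -3128/15, …
ICs: h(0) = 0, h′(0) = 0, h′′(0) = -6.

f: a_k = 0, -6, 6, -8, 12, -96/5, 32, …
g: a_k = 1, 4, 16, 64, 256, 1024, 4096, …
Product ⇒ symmetric product L₀, ord ≤ 2.
h=∫₀ˣh₀: take L = L₀·Dx.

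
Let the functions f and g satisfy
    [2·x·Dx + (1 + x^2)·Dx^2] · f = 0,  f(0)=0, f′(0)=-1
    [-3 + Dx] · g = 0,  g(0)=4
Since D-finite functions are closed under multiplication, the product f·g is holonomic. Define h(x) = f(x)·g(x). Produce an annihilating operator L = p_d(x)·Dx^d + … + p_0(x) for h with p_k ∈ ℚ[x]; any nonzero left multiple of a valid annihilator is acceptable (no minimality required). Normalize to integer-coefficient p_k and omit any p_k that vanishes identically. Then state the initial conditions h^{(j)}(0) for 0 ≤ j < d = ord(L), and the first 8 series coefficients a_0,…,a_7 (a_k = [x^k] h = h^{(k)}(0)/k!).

f: a_k = 0, -1, 0, 1/3, 0, -1/5, 0, 1/7, …
g: a_k = 4, 12, 18, 18, 27/2, 81/10, 81/20, 243/140, …
L₀ := L_f ⊗_s L_g (sym. prod.), ord ≤ 2.
L = (9 - 6·x + 9·x^2) + (-6 + 2·x - 6·x^2)·Dx + (1 + x^2)·Dx^2  (order 2).
h: a_k = 0, -4, -12, -50/3, -14, -83/10, -9/2, -361/140, …
ICs: h(0) = 0, h′(0) = -4.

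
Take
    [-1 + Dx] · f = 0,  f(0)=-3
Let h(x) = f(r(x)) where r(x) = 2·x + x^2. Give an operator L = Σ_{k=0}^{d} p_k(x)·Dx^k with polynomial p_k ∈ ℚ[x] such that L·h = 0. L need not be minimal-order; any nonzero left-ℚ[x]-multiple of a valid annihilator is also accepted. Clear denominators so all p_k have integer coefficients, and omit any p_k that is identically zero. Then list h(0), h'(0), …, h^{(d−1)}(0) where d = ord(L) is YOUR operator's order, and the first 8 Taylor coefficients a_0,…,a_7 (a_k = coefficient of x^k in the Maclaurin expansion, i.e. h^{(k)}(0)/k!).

f: a_k = -3, -3, -3/2, -1/2, -1/8, -1/40, -1/240, -1/1680, …
Substitute x→r, Dx→(1/r')Dx; clear ⇒ L₀.
L = (-2 - 2·x) + Dx  (order 1).
h: a_k = -3, -6, -9, -10, -19/2, -39/5, -173/30, -407/105, …
ICs: h(0) = -3.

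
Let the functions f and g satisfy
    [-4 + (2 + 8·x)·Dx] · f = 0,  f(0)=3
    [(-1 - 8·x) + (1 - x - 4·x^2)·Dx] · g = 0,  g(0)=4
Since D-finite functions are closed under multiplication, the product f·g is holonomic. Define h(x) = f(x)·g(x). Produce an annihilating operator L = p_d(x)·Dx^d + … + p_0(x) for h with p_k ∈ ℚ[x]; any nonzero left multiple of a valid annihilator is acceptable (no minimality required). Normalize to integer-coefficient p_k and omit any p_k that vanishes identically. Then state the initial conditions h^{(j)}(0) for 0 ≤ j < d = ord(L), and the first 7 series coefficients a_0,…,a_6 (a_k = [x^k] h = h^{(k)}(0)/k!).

L = (3 + 10·x + 24·x^2) + (-1 - 3·x + 8·x^2 + 16·x^3)·Dx  (order 1).
h: a_k = 12, 36, 60, 252, 372, 1716, 2196, …
ICs: h(0) = 12.

f: a_k = 3, 6, -6, 12, -30, 84, -252, …
g: a_k = 4, 4, 20, 36, 116, 260, 724, …
Product ⇒ symmetric product L₀, ord ≤ 1.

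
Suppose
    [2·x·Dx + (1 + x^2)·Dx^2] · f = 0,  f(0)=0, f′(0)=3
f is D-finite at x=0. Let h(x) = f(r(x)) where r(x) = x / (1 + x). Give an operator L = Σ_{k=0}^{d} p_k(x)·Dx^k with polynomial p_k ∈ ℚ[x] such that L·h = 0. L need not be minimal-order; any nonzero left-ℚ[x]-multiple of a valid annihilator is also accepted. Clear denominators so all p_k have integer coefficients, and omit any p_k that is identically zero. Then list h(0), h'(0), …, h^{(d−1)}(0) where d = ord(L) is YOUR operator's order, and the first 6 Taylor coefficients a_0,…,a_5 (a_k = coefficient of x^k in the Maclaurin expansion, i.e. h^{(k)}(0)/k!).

L = (2 + 4·x)·Dx + (1 + 2·x + 2·x^2)·Dx^2  (order 2).
h: a_k = 0, 3, -3, 2, 0, -12/5, …
ICs: h(0) = 0, h′(0) = 3.

f: a_k = 0, 3, 0, -1, 0, 3/5, …
f∘r: x↦r, Dx↦Dx/r' in L_f ⇒ L₀.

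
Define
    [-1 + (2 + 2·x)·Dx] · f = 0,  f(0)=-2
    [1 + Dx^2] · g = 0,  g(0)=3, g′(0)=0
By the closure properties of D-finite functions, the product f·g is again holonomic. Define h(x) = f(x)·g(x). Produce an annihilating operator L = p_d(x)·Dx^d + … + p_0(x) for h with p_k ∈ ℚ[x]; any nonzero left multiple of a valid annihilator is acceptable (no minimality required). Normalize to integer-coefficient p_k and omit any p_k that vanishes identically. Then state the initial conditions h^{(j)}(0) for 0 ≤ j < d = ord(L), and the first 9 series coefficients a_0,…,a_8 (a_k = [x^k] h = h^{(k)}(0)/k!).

L = (7 + 8·x + 4·x^2) + (-4 - 4·x)·Dx + (4 + 8·x + 4·x^2)·Dx^2  (order 2).
h: a_k = -6, -3, 15/4, 9/8, -25/64, -13/128, 349/7680, -401/15360, 44047/1720320, …
ICs: h(0) = -6, h′(0) = -3.

f: a_k = -2, -1, 1/4, -1/8, 5/64, -7/128, 21/512, -33/1024, 429/16384, …
g: a_k = 3, 0, -3/2, 0, 1/8, 0, -1/240, 0, 1/13440, …
Product ⇒ symmetric product L₀, ord ≤ 2.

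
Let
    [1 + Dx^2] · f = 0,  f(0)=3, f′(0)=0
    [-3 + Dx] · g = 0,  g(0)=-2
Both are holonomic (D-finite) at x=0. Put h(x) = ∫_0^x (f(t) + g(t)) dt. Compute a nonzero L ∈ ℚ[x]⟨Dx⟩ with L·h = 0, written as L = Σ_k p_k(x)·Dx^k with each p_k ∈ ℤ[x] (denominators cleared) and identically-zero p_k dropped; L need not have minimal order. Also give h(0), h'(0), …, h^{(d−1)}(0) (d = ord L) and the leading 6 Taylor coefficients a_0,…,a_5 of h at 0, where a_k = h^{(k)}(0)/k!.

f: a_k = 3, 0, -3/2, 0, 1/8, 0, …
g: a_k = -2, -6, -9, -9, -27/4, -81/20, …
L₀ := lclm(L_f,L_g); ord L₀ ≤ 2+1.
∫: right-multiply L₀ by Dx.
L = -3·Dx + Dx^2 - 3·Dx^3 + Dx^4  (order 4).
h: a_k = 0, 1, -3, -7/2, -9/4, -53/40, …
ICs: h(0) = 0, h′(0) = 1, h′′(0) = -6, h′′′(0) = -21.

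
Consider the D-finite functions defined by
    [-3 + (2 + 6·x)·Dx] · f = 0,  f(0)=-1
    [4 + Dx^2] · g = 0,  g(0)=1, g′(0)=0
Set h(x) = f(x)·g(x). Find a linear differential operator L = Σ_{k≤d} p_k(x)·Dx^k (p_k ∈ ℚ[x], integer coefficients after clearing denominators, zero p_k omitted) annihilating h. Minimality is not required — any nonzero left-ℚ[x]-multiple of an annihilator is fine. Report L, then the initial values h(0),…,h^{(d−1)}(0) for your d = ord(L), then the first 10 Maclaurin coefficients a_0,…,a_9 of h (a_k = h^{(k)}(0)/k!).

f: a_k = -1, -3/2, 9/8, -27/16, 405/128, -1701/256, 15309/1024, -72171/2048, 2814669/32768, -14073345/65536, …
g: a_k = 1, 0, -2, 0, 2/3, 0, -4/45, 0, 2/315, 0, …
f·g: L₀ = L_f ⊗_s L_g, ord ≤ 1·2.
L = (43 + 96·x + 144·x^2) + (-12 - 36·x)·Dx + (4 + 24·x + 36·x^2)·Dx^2  (order 2).
h: a_k = -1, -3/2, 25/8, 21/16, 95/384, -1093/256, 435961/46080, -704789/30720, 598666367/10321920, -1022227369/6881280, …
ICs: h(0) = -1, h′(0) = -3/2.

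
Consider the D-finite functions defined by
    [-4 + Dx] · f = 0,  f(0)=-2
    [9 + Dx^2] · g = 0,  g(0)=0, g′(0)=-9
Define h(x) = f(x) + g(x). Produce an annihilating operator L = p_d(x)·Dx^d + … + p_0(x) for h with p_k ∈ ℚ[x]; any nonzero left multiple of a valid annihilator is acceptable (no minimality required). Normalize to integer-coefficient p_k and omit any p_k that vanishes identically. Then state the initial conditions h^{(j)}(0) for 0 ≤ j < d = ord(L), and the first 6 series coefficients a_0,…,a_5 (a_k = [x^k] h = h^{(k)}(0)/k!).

L = -36 + 9·Dx - 4·Dx^2 + Dx^3  (order 3).
h: a_k = -2, -17, -16, -47/6, -64/3, -2777/120, …
ICs: h(0) = -2, h′(0) = -17, h′′(0) = -32.

f: a_k = -2, -8, -16, -64/3, -64/3, -256/15, …
g: a_k = 0, -9, 0, 27/2, 0, -243/40, …
L₀ := lclm(L_f,L_g); ord L₀ ≤ 1+2.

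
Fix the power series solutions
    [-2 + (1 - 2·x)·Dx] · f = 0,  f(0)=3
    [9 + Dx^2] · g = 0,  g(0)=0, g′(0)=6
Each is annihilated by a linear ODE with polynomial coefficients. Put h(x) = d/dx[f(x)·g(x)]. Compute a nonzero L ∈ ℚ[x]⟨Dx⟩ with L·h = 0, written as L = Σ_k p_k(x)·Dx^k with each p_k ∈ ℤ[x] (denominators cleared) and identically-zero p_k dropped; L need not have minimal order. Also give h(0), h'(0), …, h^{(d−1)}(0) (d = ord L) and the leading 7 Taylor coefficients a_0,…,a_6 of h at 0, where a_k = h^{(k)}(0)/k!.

f: a_k = 3, 6, 12, 24, 48, 96, 192, …
g: a_k = 0, 6, 0, -9, 0, 81/20, 0, …
Product ⇒ symmetric product L₀, ord ≤ 2.
h₀' ⇒ L via d/dx closure of L₀.
L = (1 - 36·x + 36·x^2) + (-4 + 8·x)·Dx + (1 - 4·x + 4·x^2)·Dx^2  (order 2).
h: a_k = 18, 72, 135, 360, 3843/4, 11529/5, 214479/40, …
ICs: h(0) = 18, h′(0) = 72.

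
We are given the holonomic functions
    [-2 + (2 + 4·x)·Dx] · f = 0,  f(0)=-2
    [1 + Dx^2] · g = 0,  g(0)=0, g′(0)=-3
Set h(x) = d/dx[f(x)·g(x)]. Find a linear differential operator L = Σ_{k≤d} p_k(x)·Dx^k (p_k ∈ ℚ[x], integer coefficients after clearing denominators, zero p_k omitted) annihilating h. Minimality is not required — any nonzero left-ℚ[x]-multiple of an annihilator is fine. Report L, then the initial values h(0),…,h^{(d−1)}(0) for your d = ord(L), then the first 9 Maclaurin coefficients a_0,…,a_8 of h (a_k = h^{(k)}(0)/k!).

L = (2 + 12·x + 16·x^2 + 8·x^3 + 4·x^4) + (1 - 6·x^2 - 4·x^3)·Dx + (1 + 5·x + 9·x^2 + 8·x^3 + 4·x^4)·Dx^2  (order 2).
h: a_k = 6, 12, -12, 8, -16, 144/5, -764/15, 1936/21, -17792/105, …
ICs: h(0) = 6, h′(0) = 12.

f: a_k = -2, -2, 1, -1, 5/4, -7/4, 21/8, -33/8, 429/64, …
g: a_k = 0, -3, 0, 1/2, 0, -1/40, 0, 1/1680, 0, …
L₀ := L_f ⊗_s L_g (sym. prod.), ord ≤ 2.
Derive L from L₀ (diff closure).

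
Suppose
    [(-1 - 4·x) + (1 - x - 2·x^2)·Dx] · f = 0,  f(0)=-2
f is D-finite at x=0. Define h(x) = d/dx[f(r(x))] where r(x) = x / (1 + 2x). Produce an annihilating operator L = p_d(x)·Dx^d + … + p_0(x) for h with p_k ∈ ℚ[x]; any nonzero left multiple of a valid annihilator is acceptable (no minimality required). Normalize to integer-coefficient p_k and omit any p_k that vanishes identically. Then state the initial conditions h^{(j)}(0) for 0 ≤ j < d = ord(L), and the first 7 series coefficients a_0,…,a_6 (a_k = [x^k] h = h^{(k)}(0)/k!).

f: a_k = -2, -2, -6, -10, -22, -42, -86, …
Change of var in L_f (x↦r) gives L₀.
h=h₀': d/dx-closure on L₀ ⇒ L.
L = 2 + (-1 - 11·x - 36·x^2 - 36·x^3)·Dx  (order 1).
h: a_k = -2, -4, 18, -72, 270, -972, 3402, …
ICs: h(0) = -2.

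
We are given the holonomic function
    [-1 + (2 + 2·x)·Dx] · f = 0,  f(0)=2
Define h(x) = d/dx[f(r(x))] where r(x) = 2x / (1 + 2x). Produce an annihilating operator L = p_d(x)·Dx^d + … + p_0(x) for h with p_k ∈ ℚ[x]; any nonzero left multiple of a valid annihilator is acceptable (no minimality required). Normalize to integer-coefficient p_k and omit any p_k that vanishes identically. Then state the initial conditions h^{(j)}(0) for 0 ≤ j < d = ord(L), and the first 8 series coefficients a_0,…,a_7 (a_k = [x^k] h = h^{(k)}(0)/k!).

L = (-5 - 16·x) + (-1 - 6·x - 8·x^2)·Dx  (order 1).
h: a_k = 2, -10, 39, -141, 1995/4, -7059/4, 50435/8, -182461/8, …
ICs: h(0) = 2.

f: a_k = 2, 1, -1/4, 1/8, -5/64, 7/128, -21/512, 33/1024, …
L₀ from L_f via x↦r, Dx↦r'^{-1}Dx.
Differentiate: ansatz ord ≤ ord L₀ ⇒ L.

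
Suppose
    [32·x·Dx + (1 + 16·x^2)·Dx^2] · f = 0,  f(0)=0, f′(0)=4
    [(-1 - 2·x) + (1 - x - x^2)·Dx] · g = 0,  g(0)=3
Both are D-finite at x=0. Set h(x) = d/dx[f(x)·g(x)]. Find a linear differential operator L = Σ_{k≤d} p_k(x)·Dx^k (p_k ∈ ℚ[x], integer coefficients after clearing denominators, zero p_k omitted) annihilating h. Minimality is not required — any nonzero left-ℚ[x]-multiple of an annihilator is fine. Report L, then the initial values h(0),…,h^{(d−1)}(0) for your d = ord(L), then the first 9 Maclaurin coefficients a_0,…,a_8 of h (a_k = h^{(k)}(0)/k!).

f: a_k = 0, 4, 0, -64/3, 0, 1024/5, 0, -16384/7, 0, …
g: a_k = 3, 3, 6, 9, 15, 24, 39, 63, 102, …
h₀=f·g: eliminate ⇒ L₀, order ≤ 2·1.
Differentiate: ansatz ord ≤ ord L₀ ⇒ L.
L = (-58 + 3360·x^2 + 6144·x^3 + 9216·x^4) + (19 + 70·x - 528·x^2 + 352·x^3 + 6144·x^4 + 6144·x^5)·Dx + (-1 - 15·x - 47·x^2 - 176·x^3 - 448·x^4 + 1024·x^5 + 768·x^6)·Dx^2  (order 2).
h: a_k = 12, 24, -120, -112, 2732, 15552/5, -208492/5, -1522784/35, 4787112/7, …
ICs: h(0) = 12, h′(0) = 24.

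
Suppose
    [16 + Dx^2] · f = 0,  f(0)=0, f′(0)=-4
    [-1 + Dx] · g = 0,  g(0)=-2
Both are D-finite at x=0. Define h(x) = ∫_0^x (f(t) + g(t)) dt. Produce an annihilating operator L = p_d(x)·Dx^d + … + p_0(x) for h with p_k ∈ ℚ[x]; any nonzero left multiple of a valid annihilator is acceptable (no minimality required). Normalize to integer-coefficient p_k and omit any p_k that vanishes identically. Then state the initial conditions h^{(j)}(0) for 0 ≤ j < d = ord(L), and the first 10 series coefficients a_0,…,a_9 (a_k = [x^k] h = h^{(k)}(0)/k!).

L = -16·Dx + 16·Dx^2 - Dx^3 + Dx^4  (order 4).
h: a_k = 0, -2, -3, -1/3, 31/12, -1/60, -57/40, -1/2520, 8191/20160, -1/181440, …
ICs: h(0) = 0, h′(0) = -2, h′′(0) = -6, h′′′(0) = -2.

f: a_k = 0, -4, 0, 32/3, 0, -128/15, 0, 1024/315, 0, -2048/2835, …
g: a_k = -2, -2, -1, -1/3, -1/12, -1/60, -1/360, -1/2520, -1/20160, -1/181440, …
f+g: L₀ = lclm(L_f,L_g), ord ≤ 2+1.
h=∫h₀ ⇒ L = L₀·Dx.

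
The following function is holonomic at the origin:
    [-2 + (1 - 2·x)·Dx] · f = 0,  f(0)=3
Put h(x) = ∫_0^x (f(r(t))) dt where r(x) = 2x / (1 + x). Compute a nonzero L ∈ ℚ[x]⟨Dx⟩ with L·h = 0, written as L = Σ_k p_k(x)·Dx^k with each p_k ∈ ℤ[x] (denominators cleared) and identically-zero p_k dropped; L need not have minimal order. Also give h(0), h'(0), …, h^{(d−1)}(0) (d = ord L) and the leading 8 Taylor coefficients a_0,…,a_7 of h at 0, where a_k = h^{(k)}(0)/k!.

f: a_k = 3, 6, 12, 24, 48, 96, 192, 384, …
L₀ from L_f via x↦r, Dx↦r'^{-1}Dx.
∫: right-multiply L₀ by Dx.
L = 4·Dx + (-1 + 2·x + 3·x^2)·Dx^2  (order 2).
h: a_k = 0, 3, 6, 12, 27, 324/5, 162, 2916/7, …
ICs: h(0) = 0, h′(0) = 3.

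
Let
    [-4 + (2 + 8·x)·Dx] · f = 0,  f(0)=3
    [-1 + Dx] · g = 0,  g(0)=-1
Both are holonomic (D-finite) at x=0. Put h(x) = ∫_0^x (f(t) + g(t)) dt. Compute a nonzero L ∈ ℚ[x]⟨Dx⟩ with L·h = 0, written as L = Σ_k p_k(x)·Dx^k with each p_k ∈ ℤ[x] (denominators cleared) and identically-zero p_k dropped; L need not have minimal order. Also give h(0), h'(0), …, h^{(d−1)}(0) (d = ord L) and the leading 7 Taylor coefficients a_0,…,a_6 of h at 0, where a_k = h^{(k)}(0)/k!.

L = (6 + 8·x)·Dx + (-5 - 8·x - 16·x^2)·Dx^2 + (-1 + 16·x^2)·Dx^3  (order 3).
h: a_k = 0, 2, 5/2, -13/6, 71/24, -721/120, 10079/720, …
ICs: h(0) = 0, h′(0) = 2, h′′(0) = 5.

f: a_k = 3, 6, -6, 12, -30, 84, -252, …
g: a_k = -1, -1, -1/2, -1/6, -1/24, -1/120, -1/720, …
L₀ := lclm(L_f,L_g); ord L₀ ≤ 1+1.
h=∫₀ˣh₀: take L = L₀·Dx.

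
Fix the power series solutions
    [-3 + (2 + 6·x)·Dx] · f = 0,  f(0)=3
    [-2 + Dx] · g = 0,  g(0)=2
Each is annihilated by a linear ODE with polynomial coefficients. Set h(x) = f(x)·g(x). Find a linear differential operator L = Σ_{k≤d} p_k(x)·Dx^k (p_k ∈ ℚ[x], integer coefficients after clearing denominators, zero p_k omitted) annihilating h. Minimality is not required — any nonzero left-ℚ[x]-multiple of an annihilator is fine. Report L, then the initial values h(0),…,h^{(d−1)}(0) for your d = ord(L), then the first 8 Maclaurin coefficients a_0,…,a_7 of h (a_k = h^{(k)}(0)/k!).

f: a_k = 3, 9/2, -27/8, 81/16, -1215/128, 5103/256, -45927/1024, 216513/2048, …
g: a_k = 2, 4, 4, 8/3, 4/3, 8/15, 8/45, 16/315, …
Sym-product of L_f,L_g gives L₀ (≤ ord 1).
L = (-7 - 12·x) + (2 + 6·x)·Dx  (order 1).
h: a_k = 6, 21, 93/4, 181/8, 241/64, 13279/640, -276497/7680, 9930589/107520, …
ICs: h(0) = 6.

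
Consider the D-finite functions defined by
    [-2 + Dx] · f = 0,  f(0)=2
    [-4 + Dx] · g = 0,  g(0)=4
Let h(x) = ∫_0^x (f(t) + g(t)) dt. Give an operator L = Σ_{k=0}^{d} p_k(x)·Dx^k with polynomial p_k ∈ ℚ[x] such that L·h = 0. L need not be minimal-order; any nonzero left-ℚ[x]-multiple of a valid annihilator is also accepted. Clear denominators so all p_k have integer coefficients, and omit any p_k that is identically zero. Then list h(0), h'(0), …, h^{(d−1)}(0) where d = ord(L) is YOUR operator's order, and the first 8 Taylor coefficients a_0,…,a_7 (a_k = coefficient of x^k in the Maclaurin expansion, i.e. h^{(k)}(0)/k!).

f: a_k = 2, 4, 4, 8/3, 4/3, 8/15, 8/45, 16/315, …
g: a_k = 4, 16, 32, 128/3, 128/3, 512/15, 1024/45, 4096/315, …
Weyl lclm of L_f,L_g ⇒ L₀ (ord ≤ 2).
∫: right-multiply L₀ by Dx.
L = 8·Dx - 6·Dx^2 + Dx^3  (order 3).
h: a_k = 0, 6, 10, 12, 34/3, 44/5, 52/9, 344/105, …
ICs: h(0) = 0, h′(0) = 6, h′′(0) = 20.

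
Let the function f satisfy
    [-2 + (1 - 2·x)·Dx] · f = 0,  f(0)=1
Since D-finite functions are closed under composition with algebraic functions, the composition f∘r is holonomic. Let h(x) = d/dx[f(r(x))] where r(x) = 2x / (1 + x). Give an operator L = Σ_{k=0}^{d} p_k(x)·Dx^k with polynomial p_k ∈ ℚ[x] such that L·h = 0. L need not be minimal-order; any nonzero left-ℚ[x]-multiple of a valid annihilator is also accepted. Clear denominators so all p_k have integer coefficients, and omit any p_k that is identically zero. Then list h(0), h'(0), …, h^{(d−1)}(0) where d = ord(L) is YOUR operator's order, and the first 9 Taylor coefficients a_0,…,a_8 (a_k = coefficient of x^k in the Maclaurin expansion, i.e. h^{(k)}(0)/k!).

f: a_k = 1, 2, 4, 8, 16, 32, 64, 128, 256, …
h₀=f(r): pull back L_f along r ⇒ L₀.
h₀' ⇒ L via d/dx closure of L₀.
L = 6 + (-1 + 3·x)·Dx  (order 1).
h: a_k = 4, 24, 108, 432, 1620, 5832, 20412, 69984, 236196, …
ICs: h(0) = 4.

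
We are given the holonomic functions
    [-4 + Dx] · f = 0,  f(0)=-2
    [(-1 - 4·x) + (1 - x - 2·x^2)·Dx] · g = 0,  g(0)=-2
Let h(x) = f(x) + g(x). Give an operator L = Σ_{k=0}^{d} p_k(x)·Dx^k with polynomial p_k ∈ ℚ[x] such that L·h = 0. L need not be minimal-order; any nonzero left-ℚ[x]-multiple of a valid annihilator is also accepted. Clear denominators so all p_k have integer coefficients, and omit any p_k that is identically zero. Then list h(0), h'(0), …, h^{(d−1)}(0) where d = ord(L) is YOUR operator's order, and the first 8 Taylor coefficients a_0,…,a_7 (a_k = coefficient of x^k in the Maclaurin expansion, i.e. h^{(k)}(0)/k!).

L = (8 + 192·x^2 + 128·x^3) + (10 - 44·x - 72·x^2 + 64·x^3 + 64·x^4)·Dx + (-3 + 11·x + 6·x^2 - 24·x^3 - 16·x^4)·Dx^2  (order 2).
h: a_k = -4, -10, -22, -94/3, -130/3, -886/15, -4382/45, -55598/315, …
ICs: h(0) = -4, h′(0) = -10.

f: a_k = -2, -8, -16, -64/3, -64/3, -256/15, -512/45, -2048/315, …
g: a_k = -2, -2, -6, -10, -22, -42, -86, -170, …
Weyl lclm of L_f,L_g ⇒ L₀ (ord ≤ 2).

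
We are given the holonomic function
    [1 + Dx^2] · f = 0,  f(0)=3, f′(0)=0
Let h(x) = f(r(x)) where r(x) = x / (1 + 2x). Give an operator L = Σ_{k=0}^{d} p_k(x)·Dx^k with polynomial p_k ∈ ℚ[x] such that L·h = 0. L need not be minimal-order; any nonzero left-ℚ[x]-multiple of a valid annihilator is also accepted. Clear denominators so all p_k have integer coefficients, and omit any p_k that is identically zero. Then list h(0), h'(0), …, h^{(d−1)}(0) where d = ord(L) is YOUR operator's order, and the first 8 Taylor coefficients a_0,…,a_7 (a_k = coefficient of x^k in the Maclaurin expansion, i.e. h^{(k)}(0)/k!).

f: a_k = 3, 0, -3/2, 0, 1/8, 0, -1/240, 0, …
f∘r: x↦r, Dx↦Dx/r' in L_f ⇒ L₀.
L = 1 + (4 + 24·x + 48·x^2 + 32·x^3)·Dx + (1 + 8·x + 24·x^2 + 32·x^3 + 16·x^4)·Dx^2  (order 2).
h: a_k = 3, 0, -3/2, 6, -143/8, 47, -27601/240, 5361/20, …
ICs: h(0) = 3, h′(0) = 0.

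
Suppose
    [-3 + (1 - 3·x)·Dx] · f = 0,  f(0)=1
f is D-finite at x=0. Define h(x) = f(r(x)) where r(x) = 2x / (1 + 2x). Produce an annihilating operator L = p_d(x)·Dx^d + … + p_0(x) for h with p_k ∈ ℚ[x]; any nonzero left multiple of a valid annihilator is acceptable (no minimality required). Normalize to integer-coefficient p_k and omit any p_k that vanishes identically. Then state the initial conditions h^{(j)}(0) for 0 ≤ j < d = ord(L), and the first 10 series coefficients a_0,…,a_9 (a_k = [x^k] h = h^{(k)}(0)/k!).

L = 6 + (-1 + 2·x + 8·x^2)·Dx  (order 1).
h: a_k = 1, 6, 24, 96, 384, 1536, 6144, 24576, 98304, 393216, …
ICs: h(0) = 1.

f: a_k = 1, 3, 9, 27, 81, 243, 729, 2187, 6561, 19683, …
f∘r: x↦r, Dx↦Dx/r' in L_f ⇒ L₀.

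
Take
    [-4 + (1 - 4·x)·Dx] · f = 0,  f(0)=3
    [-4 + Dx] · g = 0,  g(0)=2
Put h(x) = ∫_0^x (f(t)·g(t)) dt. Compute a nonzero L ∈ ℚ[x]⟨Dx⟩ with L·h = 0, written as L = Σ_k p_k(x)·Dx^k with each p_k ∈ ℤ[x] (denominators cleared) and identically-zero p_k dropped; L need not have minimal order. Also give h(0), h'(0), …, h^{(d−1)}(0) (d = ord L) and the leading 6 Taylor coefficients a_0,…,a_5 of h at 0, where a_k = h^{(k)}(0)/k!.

L = (8 - 16·x)·Dx + (-1 + 4·x)·Dx^2  (order 2).
h: a_k = 0, 6, 24, 80, 256, 832, …
ICs: h(0) = 0, h′(0) = 6.

f: a_k = 3, 12, 48, 192, 768, 3072, …
g: a_k = 2, 8, 16, 64/3, 64/3, 256/15, …
f·g: L₀ = L_f ⊗_s L_g, ord ≤ 1·1.
∫: right-multiply L₀ by Dx.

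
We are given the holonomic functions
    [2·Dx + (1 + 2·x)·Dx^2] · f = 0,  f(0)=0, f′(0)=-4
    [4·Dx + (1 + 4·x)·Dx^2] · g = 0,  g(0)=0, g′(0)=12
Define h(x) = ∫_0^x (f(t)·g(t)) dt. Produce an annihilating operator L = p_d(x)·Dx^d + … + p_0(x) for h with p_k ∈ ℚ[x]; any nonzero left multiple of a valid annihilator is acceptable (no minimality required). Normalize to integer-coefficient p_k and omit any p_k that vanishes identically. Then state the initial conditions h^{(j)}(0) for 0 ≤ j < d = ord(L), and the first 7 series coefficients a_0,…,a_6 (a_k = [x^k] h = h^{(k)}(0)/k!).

f: a_k = 0, -4, 4, -16/3, 8, -64/5, 64/3, …
g: a_k = 0, 12, -24, 64, -192, 3072/5, -2048, …
L₀ := L_f ⊗_s L_g (sym. prod.), ord ≤ 4.
h=∫₀ˣh₀: take L = L₀·Dx.
L = (160 + 768·x + 1024·x^2)·Dx^2 + (264 + 2144·x + 5760·x^2 + 5120·x^3)·Dx^3 + (64 + 720·x + 2976·x^2 + 5376·x^3 + 3584·x^4)·Dx^4 + (3 + 44·x + 252·x^2 + 704·x^3 + 960·x^4 + 512·x^5)·Dx^5  (order 5).
h: a_k = 0, 0, 0, -16, 36, -416/5, 208, …
ICs: h(0) = 0, h′(0) = 0, h′′(0) = 0, h′′′(0) = -96, h′′′′(0) = 864.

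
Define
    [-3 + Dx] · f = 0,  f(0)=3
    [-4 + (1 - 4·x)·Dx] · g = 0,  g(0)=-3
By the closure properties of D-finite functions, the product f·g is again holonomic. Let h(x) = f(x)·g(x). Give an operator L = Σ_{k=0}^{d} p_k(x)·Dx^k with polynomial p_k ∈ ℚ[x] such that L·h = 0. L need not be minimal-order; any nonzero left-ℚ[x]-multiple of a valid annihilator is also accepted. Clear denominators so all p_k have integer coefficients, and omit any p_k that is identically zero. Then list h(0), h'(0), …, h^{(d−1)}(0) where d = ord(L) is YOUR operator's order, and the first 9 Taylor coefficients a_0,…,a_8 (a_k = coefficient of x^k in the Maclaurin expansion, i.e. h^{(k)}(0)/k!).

f: a_k = 3, 9, 27/2, 27/2, 81/8, 243/40, 243/80, 729/560, 2187/4480, …
g: a_k = -3, -12, -48, -192, -768, -3072, -12288, -49152, -196608, …
h₀=f·g: eliminate ⇒ L₀, order ≤ 1·1.
L = (7 - 12·x) + (-1 + 4·x)·Dx  (order 1).
h: a_k = -9, -63, -585/2, -2421/2, -38979/8, -780309/40, -6243201/80, -34962363/112, -799140663/640, …
ICs: h(0) = -9.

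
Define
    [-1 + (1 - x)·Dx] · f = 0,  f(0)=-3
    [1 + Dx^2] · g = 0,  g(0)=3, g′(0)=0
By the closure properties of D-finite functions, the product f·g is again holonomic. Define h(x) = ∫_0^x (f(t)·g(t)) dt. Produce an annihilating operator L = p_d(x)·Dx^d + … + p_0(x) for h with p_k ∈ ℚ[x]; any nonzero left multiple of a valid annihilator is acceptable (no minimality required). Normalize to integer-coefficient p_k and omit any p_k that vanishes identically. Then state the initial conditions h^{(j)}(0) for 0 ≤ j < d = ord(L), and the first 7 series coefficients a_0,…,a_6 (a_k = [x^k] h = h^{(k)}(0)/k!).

f: a_k = -3, -3, -3, -3, -3, -3, -3, …
g: a_k = 3, 0, -3/2, 0, 1/8, 0, -1/240, …
h₀=f·g: eliminate ⇒ L₀, order ≤ 1·2.
Integrate: L := L₀·Dx.
L = (-1 + x)·Dx + 2·Dx^2 + (-1 + x)·Dx^3  (order 3).
h: a_k = 0, -9, -9/2, -3/2, -9/8, -39/40, -13/16, …
ICs: h(0) = 0, h′(0) = -9, h′′(0) = -9.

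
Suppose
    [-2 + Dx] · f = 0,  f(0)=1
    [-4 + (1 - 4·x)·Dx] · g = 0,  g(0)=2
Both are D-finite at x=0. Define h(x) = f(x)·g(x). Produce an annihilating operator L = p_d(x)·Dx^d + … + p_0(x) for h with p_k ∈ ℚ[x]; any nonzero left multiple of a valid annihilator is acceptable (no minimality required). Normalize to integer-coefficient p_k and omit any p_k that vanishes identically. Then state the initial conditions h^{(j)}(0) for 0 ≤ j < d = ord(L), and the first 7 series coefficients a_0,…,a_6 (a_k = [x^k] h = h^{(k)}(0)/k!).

L = (6 - 8·x) + (-1 + 4·x)·Dx  (order 1).
h: a_k = 2, 12, 52, 632/3, 844, 50648/15, 607784/45, …
ICs: h(0) = 2.

f: a_k = 1, 2, 2, 4/3, 2/3, 4/15, 4/45, …
g: a_k = 2, 8, 32, 128, 512, 2048, 8192, …
Sym-product of L_f,L_g gives L₀ (≤ ord 1).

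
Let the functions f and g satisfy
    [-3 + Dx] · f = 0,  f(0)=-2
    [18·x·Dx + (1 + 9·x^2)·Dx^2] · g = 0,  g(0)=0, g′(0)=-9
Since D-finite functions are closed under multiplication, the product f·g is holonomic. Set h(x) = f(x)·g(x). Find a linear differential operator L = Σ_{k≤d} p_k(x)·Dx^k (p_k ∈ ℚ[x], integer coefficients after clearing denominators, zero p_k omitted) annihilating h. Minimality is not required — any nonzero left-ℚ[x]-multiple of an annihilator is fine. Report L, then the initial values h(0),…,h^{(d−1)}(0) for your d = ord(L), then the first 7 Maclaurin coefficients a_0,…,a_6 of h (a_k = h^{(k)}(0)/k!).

L = (9 - 54·x + 81·x^2) + (-6 + 18·x - 54·x^2)·Dx + (1 + 9·x^2)·Dx^2  (order 2).
h: a_k = 0, 18, 54, 27, -81, 2187/20, 2673/4, …
ICs: h(0) = 0, h′(0) = 18.

f: a_k = -2, -6, -9, -9, -27/4, -81/20, -81/40, …
g: a_k = 0, -9, 0, 27, 0, -729/5, 0, …
h₀=f·g: eliminate ⇒ L₀, order ≤ 1·2.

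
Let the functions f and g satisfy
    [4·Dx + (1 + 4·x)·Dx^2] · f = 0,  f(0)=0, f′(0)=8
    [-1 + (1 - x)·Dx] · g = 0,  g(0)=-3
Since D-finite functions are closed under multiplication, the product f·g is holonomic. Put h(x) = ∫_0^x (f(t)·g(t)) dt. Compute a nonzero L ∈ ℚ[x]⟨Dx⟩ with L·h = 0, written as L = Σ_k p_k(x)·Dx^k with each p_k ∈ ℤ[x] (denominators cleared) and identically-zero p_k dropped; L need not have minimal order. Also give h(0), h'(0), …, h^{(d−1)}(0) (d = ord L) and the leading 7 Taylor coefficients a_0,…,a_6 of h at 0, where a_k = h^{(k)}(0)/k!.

L = 4·Dx + (-2 + 12·x)·Dx^2 + (-1 - 3·x + 4·x^2)·Dx^3  (order 3).
h: a_k = 0, 0, -12, 8, -26, 56, -2372/15, …
ICs: h(0) = 0, h′(0) = 0, h′′(0) = -24.

f: a_k = 0, 8, -16, 128/3, -128, 2048/5, -4096/3, …
g: a_k = -3, -3, -3, -3, -3, -3, -3, …
f·g: L₀ = L_f ⊗_s L_g, ord ≤ 2·1.
h=∫h₀ ⇒ L = L₀·Dx.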